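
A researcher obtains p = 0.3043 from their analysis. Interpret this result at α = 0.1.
Since p = 0.3043 > α = 0.1, fail to reject H₀.
There is insufficient evidence to reject the null hypothesis; the result is not statistically significant at the 0.1 level.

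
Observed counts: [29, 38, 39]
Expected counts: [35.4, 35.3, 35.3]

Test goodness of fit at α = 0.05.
Chi-square goodness of fit test:
H₀: observed counts match expected distribution
H₁: observed counts differ from expected distribution
df = k - 1 = 2
χ² = Σ(O - E)²/E
   = (29 - 35.4)²/35.4 + (38 - 35.3)²/35.3 + (39 - 35.3)²/35.3
   = 1.157 + 0.207 + 0.388
   = 1.75
p-value = 0.4166

Since p-value > α = 0.05, we fail to reject H₀.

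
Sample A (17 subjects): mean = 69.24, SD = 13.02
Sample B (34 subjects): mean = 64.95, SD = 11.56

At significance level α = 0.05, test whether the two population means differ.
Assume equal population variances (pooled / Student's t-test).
Student's two-sample t-test (equal variances):
H₀: μ₁ = μ₂
H₁: μ₁ ≠ μ₂
df = n₁ + n₂ - 2 = 49
Pooled variance s_p² = [(n₁-1)s₁² + (n₂-1)s₂²] / (n₁ + n₂ - 2) = [(16)(13.02²) + (33)(11.56²)] / 49 = 145.3517
SE = √(s_p²(1/n₁ + 1/n₂)) = √(145.3517 × (1/17 + 1/34)) = 3.5812
t = (x̄₁ - x̄₂) / SE = (69.24 - 64.95) / 3.5812 = 4.29 / 3.5812 = 1.198
p-value = 0.2367

Since p-value > α = 0.05, we fail to reject H₀.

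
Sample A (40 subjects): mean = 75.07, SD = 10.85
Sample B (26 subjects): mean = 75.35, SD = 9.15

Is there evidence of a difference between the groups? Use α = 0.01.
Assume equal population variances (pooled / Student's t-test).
Student's two-sample t-test (equal variances):
H₀: μ₁ = μ₂
H₁: μ₁ ≠ μ₂
df = n₁ + n₂ - 2 = 64
Pooled variance s_p² = [(n₁-1)s₁² + (n₂-1)s₂²] / (n₁ + n₂ - 2) = [(39)(10.85²) + (25)(9.15²)] / 64 = 104.4412
SE = √(s_p²(1/n₁ + 1/n₂)) = √(104.4412 × (1/40 + 1/26)) = 2.5745
t = (x̄₁ - x̄₂) / SE = (75.07 - 75.35) / 2.5745 = -0.28 / 2.5745 = -0.109
p-value = 0.9137

Since p-value > α = 0.01, we fail to reject H₀.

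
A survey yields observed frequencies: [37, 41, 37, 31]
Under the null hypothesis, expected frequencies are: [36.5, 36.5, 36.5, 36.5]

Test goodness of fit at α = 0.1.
Chi-square goodness of fit test:
H₀: observed counts match expected distribution
H₁: observed counts differ from expected distribution
df = k - 1 = 3
χ² = Σ(O - E)²/E
   = (37 - 36.5)²/36.5 + (41 - 36.5)²/36.5 + (37 - 36.5)²/36.5 + (31 - 36.5)²/36.5
   = 0.007 + 0.555 + 0.007 + 0.829
   = 1.40
p-value = 0.7062

Since p-value > α = 0.1, we fail to reject H₀.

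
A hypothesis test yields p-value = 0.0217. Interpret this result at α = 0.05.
Since p = 0.0217 < α = 0.05, reject H₀.
There is sufficient evidence to reject the null hypothesis; the result is statistically significant at the 0.05 level.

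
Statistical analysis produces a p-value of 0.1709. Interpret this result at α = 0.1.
Since p = 0.1709 > α = 0.1, fail to reject H₀.
There is insufficient evidence to reject the null hypothesis; the result is not statistically significant at the 0.1 level.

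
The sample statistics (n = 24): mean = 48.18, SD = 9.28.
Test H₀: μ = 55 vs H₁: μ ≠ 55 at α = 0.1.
One-sample t-test:
H₀: μ = 55
H₁: μ ≠ 55
df = n - 1 = 23
t = (x̄ - μ₀) / (s/√n) = (48.18 - 55) / (9.28/√24) = -3.600
p-value = 0.0015

Since p-value < α = 0.1, we reject H₀.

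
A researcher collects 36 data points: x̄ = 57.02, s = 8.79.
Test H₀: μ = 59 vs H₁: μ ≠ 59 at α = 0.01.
One-sample t-test:
H₀: μ = 59
H₁: μ ≠ 59
df = n - 1 = 35
t = (x̄ - μ₀) / (s/√n) = (57.02 - 59) / (8.79/√36) = -1.352
p-value = 0.1852

Since p-value > α = 0.01, we fail to reject H₀.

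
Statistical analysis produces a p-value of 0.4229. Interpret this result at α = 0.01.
Since p = 0.4229 > α = 0.01, fail to reject H₀.
There is insufficient evidence to reject the null hypothesis; the result is not statistically significant at the 0.01 level.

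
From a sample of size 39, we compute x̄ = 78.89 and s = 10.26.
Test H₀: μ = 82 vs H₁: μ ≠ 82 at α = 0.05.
One-sample t-test:
H₀: μ = 82
H₁: μ ≠ 82
df = n - 1 = 38
t = (x̄ - μ₀) / (s/√n) = (78.89 - 82) / (10.26/√39) = -1.893
p-value = 0.0660

Since p-value > α = 0.05, we fail to reject H₀.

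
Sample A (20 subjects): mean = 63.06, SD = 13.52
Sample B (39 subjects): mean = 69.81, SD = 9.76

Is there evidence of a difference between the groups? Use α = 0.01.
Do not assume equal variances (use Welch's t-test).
Welch's two-sample t-test:
H₀: μ₁ = μ₂
H₁: μ₁ ≠ μ₂
s₁²/n₁ = 13.52²/20 = 9.1395,  s₂²/n₂ = 9.76²/39 = 2.4425
SE = √(s₁²/n₁ + s₂²/n₂) = √(9.1395 + 2.4425) = 3.4032
df (Welch-Satterthwaite) = (s₁²/n₁ + s₂²/n₂)² / [(s₁²/n₁)²/(n₁-1) + (s₂²/n₂)²/(n₂-1)] ≈ 29.46
t = (x̄₁ - x̄₂) / SE = (63.06 - 69.81) / 3.4032 = -6.75 / 3.4032 = -1.983
p-value = 0.0567

Since p-value > α = 0.01, we fail to reject H₀.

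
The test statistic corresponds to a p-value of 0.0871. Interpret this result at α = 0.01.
Since p = 0.0871 > α = 0.01, fail to reject H₀.
There is insufficient evidence to reject the null hypothesis; the result is not statistically significant at the 0.01 level.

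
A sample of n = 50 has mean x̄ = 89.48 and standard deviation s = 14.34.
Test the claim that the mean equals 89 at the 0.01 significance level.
One-sample t-test:
H₀: μ = 89
H₁: μ ≠ 89
df = n - 1 = 49
t = (x̄ - μ₀) / (s/√n) = (89.48 - 89) / (14.34/√50) = 0.237
p-value = 0.8139

Since p-value > α = 0.01, we fail to reject H₀.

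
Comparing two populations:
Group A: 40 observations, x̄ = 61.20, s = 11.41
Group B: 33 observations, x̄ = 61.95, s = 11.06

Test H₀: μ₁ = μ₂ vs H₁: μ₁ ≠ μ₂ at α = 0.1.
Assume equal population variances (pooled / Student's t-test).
Student's two-sample t-test (equal variances):
H₀: μ₁ = μ₂
H₁: μ₁ ≠ μ₂
df = n₁ + n₂ - 2 = 71
Pooled variance s_p² = [(n₁-1)s₁² + (n₂-1)s₂²] / (n₁ + n₂ - 2) = [(39)(11.41²) + (32)(11.06²)] / 71 = 126.6435
SE = √(s_p²(1/n₁ + 1/n₂)) = √(126.6435 × (1/40 + 1/33)) = 2.6465
t = (x̄₁ - x̄₂) / SE = (61.20 - 61.95) / 2.6465 = -0.75 / 2.6465 = -0.283
p-value = 0.7777

Since p-value > α = 0.1, we fail to reject H₀.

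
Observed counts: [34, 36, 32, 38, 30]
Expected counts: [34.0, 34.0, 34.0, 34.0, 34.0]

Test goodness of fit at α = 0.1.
Chi-square goodness of fit test:
H₀: observed counts match expected distribution
H₁: observed counts differ from expected distribution
df = k - 1 = 4
χ² = Σ(O - E)²/E
   = (34 - 34.0)²/34.0 + (36 - 34.0)²/34.0 + (32 - 34.0)²/34.0 + (38 - 34.0)²/34.0 + (30 - 34.0)²/34.0
   = 0.000 + 0.118 + 0.118 + 0.471 + 0.471
   = 1.18
p-value = 0.8820

Since p-value > α = 0.1, we fail to reject H₀.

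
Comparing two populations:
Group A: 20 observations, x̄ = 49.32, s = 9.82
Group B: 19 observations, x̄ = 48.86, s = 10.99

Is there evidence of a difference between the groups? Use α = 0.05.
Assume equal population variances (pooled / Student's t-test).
Student's two-sample t-test (equal variances):
H₀: μ₁ = μ₂
H₁: μ₁ ≠ μ₂
df = n₁ + n₂ - 2 = 37
Pooled variance s_p² = [(n₁-1)s₁² + (n₂-1)s₂²] / (n₁ + n₂ - 2) = [(19)(9.82²) + (18)(10.99²)] / 37 = 108.2772
SE = √(s_p²(1/n₁ + 1/n₂)) = √(108.2772 × (1/20 + 1/19)) = 3.3336
t = (x̄₁ - x̄₂) / SE = (49.32 - 48.86) / 3.3336 = 0.46 / 3.3336 = 0.138
p-value = 0.8910

Since p-value > α = 0.05, we fail to reject H₀.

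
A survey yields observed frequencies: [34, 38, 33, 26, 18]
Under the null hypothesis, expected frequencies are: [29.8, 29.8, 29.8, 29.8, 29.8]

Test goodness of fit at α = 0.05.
Chi-square goodness of fit test:
H₀: observed counts match expected distribution
H₁: observed counts differ from expected distribution
df = k - 1 = 4
χ² = Σ(O - E)²/E
   = (34 - 29.8)²/29.8 + (38 - 29.8)²/29.8 + (33 - 29.8)²/29.8 + (26 - 29.8)²/29.8 + (18 - 29.8)²/29.8
   = 0.592 + 2.256 + 0.344 + 0.485 + 4.672
   = 8.35
p-value = 0.0796

Since p-value > α = 0.05, we fail to reject H₀.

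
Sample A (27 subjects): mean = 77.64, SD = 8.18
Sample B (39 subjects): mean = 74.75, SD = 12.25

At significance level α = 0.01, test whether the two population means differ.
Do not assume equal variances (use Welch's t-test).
Welch's two-sample t-test:
H₀: μ₁ = μ₂
H₁: μ₁ ≠ μ₂
s₁²/n₁ = 8.18²/27 = 2.4782,  s₂²/n₂ = 12.25²/39 = 3.8478
SE = √(s₁²/n₁ + s₂²/n₂) = √(2.4782 + 3.8478) = 2.5152
df (Welch-Satterthwaite) = (s₁²/n₁ + s₂²/n₂)² / [(s₁²/n₁)²/(n₁-1) + (s₂²/n₂)²/(n₂-1)] ≈ 63.94
t = (x̄₁ - x̄₂) / SE = (77.64 - 74.75) / 2.5152 = 2.89 / 2.5152 = 1.149
p-value = 0.2548

Since p-value > α = 0.01, we fail to reject H₀.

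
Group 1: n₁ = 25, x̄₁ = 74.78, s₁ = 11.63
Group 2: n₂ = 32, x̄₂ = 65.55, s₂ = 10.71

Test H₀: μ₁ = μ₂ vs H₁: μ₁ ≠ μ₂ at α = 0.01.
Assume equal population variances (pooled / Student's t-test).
Student's two-sample t-test (equal variances):
H₀: μ₁ = μ₂
H₁: μ₁ ≠ μ₂
df = n₁ + n₂ - 2 = 55
Pooled variance s_p² = [(n₁-1)s₁² + (n₂-1)s₂²] / (n₁ + n₂ - 2) = [(24)(11.63²) + (31)(10.71²)] / 55 = 123.6726
SE = √(s_p²(1/n₁ + 1/n₂)) = √(123.6726 × (1/25 + 1/32)) = 2.9684
t = (x̄₁ - x̄₂) / SE = (74.78 - 65.55) / 2.9684 = 9.23 / 2.9684 = 3.109
p-value = 0.0030

Since p-value < α = 0.01, we reject H₀.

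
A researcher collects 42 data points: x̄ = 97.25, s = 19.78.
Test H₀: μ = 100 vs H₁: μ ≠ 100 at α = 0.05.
One-sample t-test:
H₀: μ = 100
H₁: μ ≠ 100
df = n - 1 = 41
t = (x̄ - μ₀) / (s/√n) = (97.25 - 100) / (19.78/√42) = -0.901
p-value = 0.3728

Since p-value > α = 0.05, we fail to reject H₀.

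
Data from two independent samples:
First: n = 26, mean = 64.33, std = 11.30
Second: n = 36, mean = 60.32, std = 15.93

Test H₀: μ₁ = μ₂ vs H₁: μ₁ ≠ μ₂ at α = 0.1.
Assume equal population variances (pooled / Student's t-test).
Student's two-sample t-test (equal variances):
H₀: μ₁ = μ₂
H₁: μ₁ ≠ μ₂
df = n₁ + n₂ - 2 = 60
Pooled variance s_p² = [(n₁-1)s₁² + (n₂-1)s₂²] / (n₁ + n₂ - 2) = [(25)(11.30²) + (35)(15.93²)] / 60 = 201.2337
SE = √(s_p²(1/n₁ + 1/n₂)) = √(201.2337 × (1/26 + 1/36)) = 3.6510
t = (x̄₁ - x̄₂) / SE = (64.33 - 60.32) / 3.6510 = 4.01 / 3.6510 = 1.098
p-value = 0.2764

Since p-value > α = 0.1, we fail to reject H₀.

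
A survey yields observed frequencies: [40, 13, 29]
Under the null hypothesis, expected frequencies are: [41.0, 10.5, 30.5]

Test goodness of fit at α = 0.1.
Chi-square goodness of fit test:
H₀: observed counts match expected distribution
H₁: observed counts differ from expected distribution
df = k - 1 = 2
χ² = Σ(O - E)²/E
   = (40 - 41.0)²/41.0 + (13 - 10.5)²/10.5 + (29 - 30.5)²/30.5
   = 0.024 + 0.595 + 0.074
   = 0.69
p-value = 0.7070

Since p-value > α = 0.1, we fail to reject H₀.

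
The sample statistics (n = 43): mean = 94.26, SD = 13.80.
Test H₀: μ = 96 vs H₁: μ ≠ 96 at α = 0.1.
One-sample t-test:
H₀: μ = 96
H₁: μ ≠ 96
df = n - 1 = 42
t = (x̄ - μ₀) / (s/√n) = (94.26 - 96) / (13.80/√43) = -0.827
p-value = 0.4130

Since p-value > α = 0.1, we fail to reject H₀.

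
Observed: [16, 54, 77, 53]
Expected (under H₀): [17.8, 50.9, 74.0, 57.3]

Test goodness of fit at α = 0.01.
Chi-square goodness of fit test:
H₀: observed counts match expected distribution
H₁: observed counts differ from expected distribution
df = k - 1 = 3
χ² = Σ(O - E)²/E
   = (16 - 17.8)²/17.8 + (54 - 50.9)²/50.9 + (77 - 74.0)²/74.0 + (53 - 57.3)²/57.3
   = 0.182 + 0.189 + 0.122 + 0.323
   = 0.82
p-value = 0.8458

Since p-value > α = 0.01, we fail to reject H₀.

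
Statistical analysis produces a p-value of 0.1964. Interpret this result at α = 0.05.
Since p = 0.1964 > α = 0.05, fail to reject H₀.
There is insufficient evidence to reject the null hypothesis; the result is not statistically significant at the 0.05 level.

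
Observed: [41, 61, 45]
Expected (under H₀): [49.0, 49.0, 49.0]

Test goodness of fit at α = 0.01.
Chi-square goodness of fit test:
H₀: observed counts match expected distribution
H₁: observed counts differ from expected distribution
df = k - 1 = 2
χ² = Σ(O - E)²/E
   = (41 - 49.0)²/49.0 + (61 - 49.0)²/49.0 + (45 - 49.0)²/49.0
   = 1.306 + 2.939 + 0.327
   = 4.57
p-value = 0.1017

Since p-value > α = 0.01, we fail to reject H₀.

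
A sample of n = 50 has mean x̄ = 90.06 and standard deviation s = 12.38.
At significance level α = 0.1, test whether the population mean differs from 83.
One-sample t-test:
H₀: μ = 83
H₁: μ ≠ 83
df = n - 1 = 49
t = (x̄ - μ₀) / (s/√n) = (90.06 - 83) / (12.38/√50) = 4.032
p-value = 0.0002

Since p-value < α = 0.1, we reject H₀.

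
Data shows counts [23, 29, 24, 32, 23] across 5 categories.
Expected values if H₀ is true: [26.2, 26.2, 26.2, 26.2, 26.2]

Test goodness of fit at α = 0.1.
Chi-square goodness of fit test:
H₀: observed counts match expected distribution
H₁: observed counts differ from expected distribution
df = k - 1 = 4
χ² = Σ(O - E)²/E
   = (23 - 26.2)²/26.2 + (29 - 26.2)²/26.2 + (24 - 26.2)²/26.2 + (32 - 26.2)²/26.2 + (23 - 26.2)²/26.2
   = 0.391 + 0.299 + 0.185 + 1.284 + 0.391
   = 2.55
p-value = 0.6358

Since p-value > α = 0.1, we fail to reject H₀.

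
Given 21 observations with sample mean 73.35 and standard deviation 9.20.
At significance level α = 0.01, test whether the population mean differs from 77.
One-sample t-test:
H₀: μ = 77
H₁: μ ≠ 77
df = n - 1 = 20
t = (x̄ - μ₀) / (s/√n) = (73.35 - 77) / (9.20/√21) = -1.818
p-value = 0.0841

Since p-value > α = 0.01, we fail to reject H₀.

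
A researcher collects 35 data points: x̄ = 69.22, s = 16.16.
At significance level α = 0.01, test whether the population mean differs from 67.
One-sample t-test:
H₀: μ = 67
H₁: μ ≠ 67
df = n - 1 = 34
t = (x̄ - μ₀) / (s/√n) = (69.22 - 67) / (16.16/√35) = 0.813
p-value = 0.4220

Since p-value > α = 0.01, we fail to reject H₀.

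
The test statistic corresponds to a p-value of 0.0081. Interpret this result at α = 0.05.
Since p = 0.0081 < α = 0.05, reject H₀.
There is sufficient evidence to reject the null hypothesis; the result is statistically significant at the 0.05 level.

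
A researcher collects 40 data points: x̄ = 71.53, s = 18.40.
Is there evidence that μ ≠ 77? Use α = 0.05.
One-sample t-test:
H₀: μ = 77
H₁: μ ≠ 77
df = n - 1 = 39
t = (x̄ - μ₀) / (s/√n) = (71.53 - 77) / (18.40/√40) = -1.880
p-value = 0.0676

Since p-value > α = 0.05, we fail to reject H₀.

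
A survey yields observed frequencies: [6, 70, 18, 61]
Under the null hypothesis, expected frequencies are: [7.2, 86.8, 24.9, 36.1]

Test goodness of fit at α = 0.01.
Chi-square goodness of fit test:
H₀: observed counts match expected distribution
H₁: observed counts differ from expected distribution
df = k - 1 = 3
χ² = Σ(O - E)²/E
   = (6 - 7.2)²/7.2 + (70 - 86.8)²/86.8 + (18 - 24.9)²/24.9 + (61 - 36.1)²/36.1
   = 0.200 + 3.252 + 1.912 + 17.175
   = 22.54
p-value = 0.0001

Since p-value < α = 0.01, we reject H₀.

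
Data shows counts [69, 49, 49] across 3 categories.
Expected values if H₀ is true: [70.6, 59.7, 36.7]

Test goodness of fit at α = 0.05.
Chi-square goodness of fit test:
H₀: observed counts match expected distribution
H₁: observed counts differ from expected distribution
df = k - 1 = 2
χ² = Σ(O - E)²/E
   = (69 - 70.6)²/70.6 + (49 - 59.7)²/59.7 + (49 - 36.7)²/36.7
   = 0.036 + 1.918 + 4.122
   = 6.08
p-value = 0.0479

Since p-value < α = 0.05, we reject H₀.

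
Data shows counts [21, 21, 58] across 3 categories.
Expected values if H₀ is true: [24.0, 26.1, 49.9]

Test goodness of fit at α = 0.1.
Chi-square goodness of fit test:
H₀: observed counts match expected distribution
H₁: observed counts differ from expected distribution
df = k - 1 = 2
χ² = Σ(O - E)²/E
   = (21 - 24.0)²/24.0 + (21 - 26.1)²/26.1 + (58 - 49.9)²/49.9
   = 0.375 + 0.997 + 1.315
   = 2.69
p-value = 0.2610

Since p-value > α = 0.1, we fail to reject H₀.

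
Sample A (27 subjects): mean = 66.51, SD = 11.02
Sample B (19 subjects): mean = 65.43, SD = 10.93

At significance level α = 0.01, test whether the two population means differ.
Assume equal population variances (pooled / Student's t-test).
Student's two-sample t-test (equal variances):
H₀: μ₁ = μ₂
H₁: μ₁ ≠ μ₂
df = n₁ + n₂ - 2 = 44
Pooled variance s_p² = [(n₁-1)s₁² + (n₂-1)s₂²] / (n₁ + n₂ - 2) = [(26)(11.02²) + (18)(10.93²)] / 44 = 120.6322
SE = √(s_p²(1/n₁ + 1/n₂)) = √(120.6322 × (1/27 + 1/19)) = 3.2889
t = (x̄₁ - x̄₂) / SE = (66.51 - 65.43) / 3.2889 = 1.08 / 3.2889 = 0.328
p-value = 0.7442

Since p-value > α = 0.01, we fail to reject H₀.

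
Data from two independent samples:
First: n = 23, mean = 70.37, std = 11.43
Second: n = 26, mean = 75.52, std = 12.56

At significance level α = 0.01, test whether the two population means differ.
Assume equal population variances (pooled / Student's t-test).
Student's two-sample t-test (equal variances):
H₀: μ₁ = μ₂
H₁: μ₁ ≠ μ₂
df = n₁ + n₂ - 2 = 47
Pooled variance s_p² = [(n₁-1)s₁² + (n₂-1)s₂²] / (n₁ + n₂ - 2) = [(22)(11.43²) + (25)(12.56²)] / 47 = 145.0644
SE = √(s_p²(1/n₁ + 1/n₂)) = √(145.0644 × (1/23 + 1/26)) = 3.4477
t = (x̄₁ - x̄₂) / SE = (70.37 - 75.52) / 3.4477 = -5.15 / 3.4477 = -1.494
p-value = 0.1419

Since p-value > α = 0.01, we fail to reject H₀.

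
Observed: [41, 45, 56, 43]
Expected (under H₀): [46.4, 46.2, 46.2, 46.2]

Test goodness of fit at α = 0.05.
Chi-square goodness of fit test:
H₀: observed counts match expected distribution
H₁: observed counts differ from expected distribution
df = k - 1 = 3
χ² = Σ(O - E)²/E
   = (41 - 46.4)²/46.4 + (45 - 46.2)²/46.2 + (56 - 46.2)²/46.2 + (43 - 46.2)²/46.2
   = 0.628 + 0.031 + 2.079 + 0.222
   = 2.96
p-value = 0.3978

Since p-value > α = 0.05, we fail to reject H₀.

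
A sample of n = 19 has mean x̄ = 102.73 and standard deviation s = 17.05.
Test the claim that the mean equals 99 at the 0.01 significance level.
One-sample t-test:
H₀: μ = 99
H₁: μ ≠ 99
df = n - 1 = 18
t = (x̄ - μ₀) / (s/√n) = (102.73 - 99) / (17.05/√19) = 0.954
p-value = 0.3529

Since p-value > α = 0.01, we fail to reject H₀.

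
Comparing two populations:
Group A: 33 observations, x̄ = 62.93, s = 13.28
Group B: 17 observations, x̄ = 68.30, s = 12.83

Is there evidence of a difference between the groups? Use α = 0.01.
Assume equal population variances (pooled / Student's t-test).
Student's two-sample t-test (equal variances):
H₀: μ₁ = μ₂
H₁: μ₁ ≠ μ₂
df = n₁ + n₂ - 2 = 48
Pooled variance s_p² = [(n₁-1)s₁² + (n₂-1)s₂²] / (n₁ + n₂ - 2) = [(32)(13.28²) + (16)(12.83²)] / 48 = 172.4419
SE = √(s_p²(1/n₁ + 1/n₂)) = √(172.4419 × (1/33 + 1/17)) = 3.9204
t = (x̄₁ - x̄₂) / SE = (62.93 - 68.30) / 3.9204 = -5.37 / 3.9204 = -1.370
p-value = 0.1771

Since p-value > α = 0.01, we fail to reject H₀.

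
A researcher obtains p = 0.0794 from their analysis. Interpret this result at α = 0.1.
Since p = 0.0794 < α = 0.1, reject H₀.
There is sufficient evidence to reject the null hypothesis; the result is statistically significant at the 0.1 level.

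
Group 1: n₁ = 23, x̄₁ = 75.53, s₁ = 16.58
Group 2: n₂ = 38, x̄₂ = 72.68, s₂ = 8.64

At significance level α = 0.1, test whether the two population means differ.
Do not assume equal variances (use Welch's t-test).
Welch's two-sample t-test:
H₀: μ₁ = μ₂
H₁: μ₁ ≠ μ₂
s₁²/n₁ = 16.58²/23 = 11.9520,  s₂²/n₂ = 8.64²/38 = 1.9645
SE = √(s₁²/n₁ + s₂²/n₂) = √(11.9520 + 1.9645) = 3.7305
df (Welch-Satterthwaite) = (s₁²/n₁ + s₂²/n₂)² / [(s₁²/n₁)²/(n₁-1) + (s₂²/n₂)²/(n₂-1)] ≈ 29.35
t = (x̄₁ - x̄₂) / SE = (75.53 - 72.68) / 3.7305 = 2.85 / 3.7305 = 0.764
p-value = 0.4510

Since p-value > α = 0.1, we fail to reject H₀.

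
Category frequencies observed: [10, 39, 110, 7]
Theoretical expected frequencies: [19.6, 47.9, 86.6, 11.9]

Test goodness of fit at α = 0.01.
Chi-square goodness of fit test:
H₀: observed counts match expected distribution
H₁: observed counts differ from expected distribution
df = k - 1 = 3
χ² = Σ(O - E)²/E
   = (10 - 19.6)²/19.6 + (39 - 47.9)²/47.9 + (110 - 86.6)²/86.6 + (7 - 11.9)²/11.9
   = 4.702 + 1.654 + 6.323 + 2.018
   = 14.70
p-value = 0.0021

Since p-value < α = 0.01, we reject H₀.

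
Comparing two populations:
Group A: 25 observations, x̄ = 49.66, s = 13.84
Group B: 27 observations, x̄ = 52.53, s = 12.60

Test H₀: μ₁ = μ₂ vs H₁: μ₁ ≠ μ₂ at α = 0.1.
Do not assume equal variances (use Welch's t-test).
Welch's two-sample t-test:
H₀: μ₁ = μ₂
H₁: μ₁ ≠ μ₂
s₁²/n₁ = 13.84²/25 = 7.6618,  s₂²/n₂ = 12.60²/27 = 5.8800
SE = √(s₁²/n₁ + s₂²/n₂) = √(7.6618 + 5.8800) = 3.6799
df (Welch-Satterthwaite) = (s₁²/n₁ + s₂²/n₂)² / [(s₁²/n₁)²/(n₁-1) + (s₂²/n₂)²/(n₂-1)] ≈ 48.57
t = (x̄₁ - x̄₂) / SE = (49.66 - 52.53) / 3.6799 = -2.87 / 3.6799 = -0.780
p-value = 0.4392

Since p-value > α = 0.1, we fail to reject H₀.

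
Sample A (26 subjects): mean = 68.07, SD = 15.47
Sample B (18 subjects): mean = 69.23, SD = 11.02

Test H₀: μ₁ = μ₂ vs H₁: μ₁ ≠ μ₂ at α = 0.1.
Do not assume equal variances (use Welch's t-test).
Welch's two-sample t-test:
H₀: μ₁ = μ₂
H₁: μ₁ ≠ μ₂
s₁²/n₁ = 15.47²/26 = 9.2047,  s₂²/n₂ = 11.02²/18 = 6.7467
SE = √(s₁²/n₁ + s₂²/n₂) = √(9.2047 + 6.7467) = 3.9939
df (Welch-Satterthwaite) = (s₁²/n₁ + s₂²/n₂)² / [(s₁²/n₁)²/(n₁-1) + (s₂²/n₂)²/(n₂-1)] ≈ 41.94
t = (x̄₁ - x̄₂) / SE = (68.07 - 69.23) / 3.9939 = -1.16 / 3.9939 = -0.290
p-value = 0.7729

Since p-value > α = 0.1, we fail to reject H₀.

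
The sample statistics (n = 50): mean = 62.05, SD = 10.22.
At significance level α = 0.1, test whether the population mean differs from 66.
One-sample t-test:
H₀: μ = 66
H₁: μ ≠ 66
df = n - 1 = 49
t = (x̄ - μ₀) / (s/√n) = (62.05 - 66) / (10.22/√50) = -2.733
p-value = 0.0087

Since p-value < α = 0.1, we reject H₀.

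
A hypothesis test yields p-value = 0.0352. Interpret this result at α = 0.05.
Since p = 0.0352 < α = 0.05, reject H₀.
There is sufficient evidence to reject the null hypothesis; the result is statistically significant at the 0.05 level.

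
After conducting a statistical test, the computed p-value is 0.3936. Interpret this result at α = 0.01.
Since p = 0.3936 > α = 0.01, fail to reject H₀.
There is insufficient evidence to reject the null hypothesis; the result is not statistically significant at the 0.01 level.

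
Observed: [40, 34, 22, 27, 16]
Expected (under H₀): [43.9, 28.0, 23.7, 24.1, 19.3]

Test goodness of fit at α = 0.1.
Chi-square goodness of fit test:
H₀: observed counts match expected distribution
H₁: observed counts differ from expected distribution
df = k - 1 = 4
χ² = Σ(O - E)²/E
   = (40 - 43.9)²/43.9 + (34 - 28.0)²/28.0 + (22 - 23.7)²/23.7 + (27 - 24.1)²/24.1 + (16 - 19.3)²/19.3
   = 0.346 + 1.286 + 0.122 + 0.349 + 0.564
   = 2.67
p-value = 0.6149

Since p-value > α = 0.1, we fail to reject H₀.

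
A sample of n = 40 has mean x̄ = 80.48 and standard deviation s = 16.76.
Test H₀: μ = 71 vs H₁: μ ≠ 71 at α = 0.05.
One-sample t-test:
H₀: μ = 71
H₁: μ ≠ 71
df = n - 1 = 39
t = (x̄ - μ₀) / (s/√n) = (80.48 - 71) / (16.76/√40) = 3.577
p-value = 0.0009

Since p-value < α = 0.05, we reject H₀.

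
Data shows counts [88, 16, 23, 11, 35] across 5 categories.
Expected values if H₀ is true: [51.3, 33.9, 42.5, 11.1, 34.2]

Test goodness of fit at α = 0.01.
Chi-square goodness of fit test:
H₀: observed counts match expected distribution
H₁: observed counts differ from expected distribution
df = k - 1 = 4
χ² = Σ(O - E)²/E
   = (88 - 51.3)²/51.3 + (16 - 33.9)²/33.9 + (23 - 42.5)²/42.5 + (11 - 11.1)²/11.1 + (35 - 34.2)²/34.2
   = 26.255 + 9.452 + 8.947 + 0.001 + 0.019
   = 44.67
p-value < 0.0001

Since p-value < α = 0.01, we reject H₀.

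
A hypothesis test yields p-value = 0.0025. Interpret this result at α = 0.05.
Since p = 0.0025 < α = 0.05, reject H₀.
There is sufficient evidence to reject the null hypothesis; the result is statistically significant at the 0.05 level.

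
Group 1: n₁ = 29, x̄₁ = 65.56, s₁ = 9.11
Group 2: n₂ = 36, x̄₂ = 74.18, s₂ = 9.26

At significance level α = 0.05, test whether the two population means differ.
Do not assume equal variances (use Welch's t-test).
Welch's two-sample t-test:
H₀: μ₁ = μ₂
H₁: μ₁ ≠ μ₂
s₁²/n₁ = 9.11²/29 = 2.8618,  s₂²/n₂ = 9.26²/36 = 2.3819
SE = √(s₁²/n₁ + s₂²/n₂) = √(2.8618 + 2.3819) = 2.2899
df (Welch-Satterthwaite) = (s₁²/n₁ + s₂²/n₂)² / [(s₁²/n₁)²/(n₁-1) + (s₂²/n₂)²/(n₂-1)] ≈ 60.49
t = (x̄₁ - x̄₂) / SE = (65.56 - 74.18) / 2.2899 = -8.62 / 2.2899 = -3.764
p-value = 0.0004

Since p-value < α = 0.05, we reject H₀.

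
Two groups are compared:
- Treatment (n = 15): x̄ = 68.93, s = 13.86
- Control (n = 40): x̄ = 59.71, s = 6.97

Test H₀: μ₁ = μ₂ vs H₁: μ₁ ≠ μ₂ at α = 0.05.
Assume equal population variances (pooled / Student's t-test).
Student's two-sample t-test (equal variances):
H₀: μ₁ = μ₂
H₁: μ₁ ≠ μ₂
df = n₁ + n₂ - 2 = 53
Pooled variance s_p² = [(n₁-1)s₁² + (n₂-1)s₂²] / (n₁ + n₂ - 2) = [(14)(13.86²) + (39)(6.97²)] / 53 = 86.4915
SE = √(s_p²(1/n₁ + 1/n₂)) = √(86.4915 × (1/15 + 1/40)) = 2.8157
t = (x̄₁ - x̄₂) / SE = (68.93 - 59.71) / 2.8157 = 9.22 / 2.8157 = 3.274
p-value = 0.0019

Since p-value < α = 0.05, we reject H₀.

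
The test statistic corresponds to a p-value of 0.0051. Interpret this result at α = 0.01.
Since p = 0.0051 < α = 0.01, reject H₀.
There is sufficient evidence to reject the null hypothesis; the result is statistically significant at the 0.01 level.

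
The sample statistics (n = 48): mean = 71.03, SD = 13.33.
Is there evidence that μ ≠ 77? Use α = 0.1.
One-sample t-test:
H₀: μ = 77
H₁: μ ≠ 77
df = n - 1 = 47
t = (x̄ - μ₀) / (s/√n) = (71.03 - 77) / (13.33/√48) = -3.103
p-value = 0.0032

Since p-value < α = 0.1, we reject H₀.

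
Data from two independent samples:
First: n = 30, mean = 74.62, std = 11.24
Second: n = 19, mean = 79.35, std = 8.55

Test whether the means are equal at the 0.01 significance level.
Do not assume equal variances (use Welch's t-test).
Welch's two-sample t-test:
H₀: μ₁ = μ₂
H₁: μ₁ ≠ μ₂
s₁²/n₁ = 11.24²/30 = 4.2113,  s₂²/n₂ = 8.55²/19 = 3.8475
SE = √(s₁²/n₁ + s₂²/n₂) = √(4.2113 + 3.8475) = 2.8388
df (Welch-Satterthwaite) = (s₁²/n₁ + s₂²/n₂)² / [(s₁²/n₁)²/(n₁-1) + (s₂²/n₂)²/(n₂-1)] ≈ 45.29
t = (x̄₁ - x̄₂) / SE = (74.62 - 79.35) / 2.8388 = -4.73 / 2.8388 = -1.666
p-value = 0.1026

Since p-value > α = 0.01, we fail to reject H₀.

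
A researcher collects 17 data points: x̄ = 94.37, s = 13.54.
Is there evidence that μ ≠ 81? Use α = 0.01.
One-sample t-test:
H₀: μ = 81
H₁: μ ≠ 81
df = n - 1 = 16
t = (x̄ - μ₀) / (s/√n) = (94.37 - 81) / (13.54/√17) = 4.071
p-value = 0.0009

Since p-value < α = 0.01, we reject H₀.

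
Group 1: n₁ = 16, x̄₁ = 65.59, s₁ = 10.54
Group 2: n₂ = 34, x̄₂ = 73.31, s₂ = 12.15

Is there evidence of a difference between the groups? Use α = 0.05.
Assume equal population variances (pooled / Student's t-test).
Student's two-sample t-test (equal variances):
H₀: μ₁ = μ₂
H₁: μ₁ ≠ μ₂
df = n₁ + n₂ - 2 = 48
Pooled variance s_p² = [(n₁-1)s₁² + (n₂-1)s₂²] / (n₁ + n₂ - 2) = [(15)(10.54²) + (33)(12.15²)] / 48 = 136.2066
SE = √(s_p²(1/n₁ + 1/n₂)) = √(136.2066 × (1/16 + 1/34)) = 3.5382
t = (x̄₁ - x̄₂) / SE = (65.59 - 73.31) / 3.5382 = -7.72 / 3.5382 = -2.182
p-value = 0.0340

Since p-value < α = 0.05, we reject H₀.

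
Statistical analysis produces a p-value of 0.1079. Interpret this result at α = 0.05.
Since p = 0.1079 > α = 0.05, fail to reject H₀.
There is insufficient evidence to reject the null hypothesis; the result is not statistically significant at the 0.05 level.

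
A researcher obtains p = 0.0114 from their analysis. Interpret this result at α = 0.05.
Since p = 0.0114 < α = 0.05, reject H₀.
There is sufficient evidence to reject the null hypothesis; the result is statistically significant at the 0.05 level.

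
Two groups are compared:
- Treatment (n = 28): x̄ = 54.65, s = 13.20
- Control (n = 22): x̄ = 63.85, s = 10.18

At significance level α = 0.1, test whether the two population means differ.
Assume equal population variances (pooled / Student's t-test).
Student's two-sample t-test (equal variances):
H₀: μ₁ = μ₂
H₁: μ₁ ≠ μ₂
df = n₁ + n₂ - 2 = 48
Pooled variance s_p² = [(n₁-1)s₁² + (n₂-1)s₂²] / (n₁ + n₂ - 2) = [(27)(13.20²) + (21)(10.18²)] / 48 = 143.3492
SE = √(s_p²(1/n₁ + 1/n₂)) = √(143.3492 × (1/28 + 1/22)) = 3.4111
t = (x̄₁ - x̄₂) / SE = (54.65 - 63.85) / 3.4111 = -9.20 / 3.4111 = -2.697
p-value = 0.0096

Since p-value < α = 0.1, we reject H₀.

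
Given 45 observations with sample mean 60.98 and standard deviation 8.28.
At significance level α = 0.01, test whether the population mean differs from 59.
One-sample t-test:
H₀: μ = 59
H₁: μ ≠ 59
df = n - 1 = 44
t = (x̄ - μ₀) / (s/√n) = (60.98 - 59) / (8.28/√45) = 1.604
p-value = 0.1158

Since p-value > α = 0.01, we fail to reject H₀.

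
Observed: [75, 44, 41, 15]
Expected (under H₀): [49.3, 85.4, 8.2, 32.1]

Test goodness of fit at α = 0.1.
Chi-square goodness of fit test:
H₀: observed counts match expected distribution
H₁: observed counts differ from expected distribution
df = k - 1 = 3
χ² = Σ(O - E)²/E
   = (75 - 49.3)²/49.3 + (44 - 85.4)²/85.4 + (41 - 8.2)²/8.2 + (15 - 32.1)²/32.1
   = 13.397 + 20.070 + 131.200 + 9.109
   = 173.78
p-value < 0.0001

Since p-value < α = 0.1, we reject H₀.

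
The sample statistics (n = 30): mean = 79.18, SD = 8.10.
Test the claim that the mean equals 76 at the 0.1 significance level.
One-sample t-test:
H₀: μ = 76
H₁: μ ≠ 76
df = n - 1 = 29
t = (x̄ - μ₀) / (s/√n) = (79.18 - 76) / (8.10/√30) = 2.150
p-value = 0.0400

Since p-value < α = 0.1, we reject H₀.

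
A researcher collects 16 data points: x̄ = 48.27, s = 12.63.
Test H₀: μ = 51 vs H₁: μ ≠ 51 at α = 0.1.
One-sample t-test:
H₀: μ = 51
H₁: μ ≠ 51
df = n - 1 = 15
t = (x̄ - μ₀) / (s/√n) = (48.27 - 51) / (12.63/√16) = -0.865
p-value = 0.4009

Since p-value > α = 0.1, we fail to reject H₀.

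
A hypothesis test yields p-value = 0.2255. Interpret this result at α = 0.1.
Since p = 0.2255 > α = 0.1, fail to reject H₀.
There is insufficient evidence to reject the null hypothesis; the result is not statistically significant at the 0.1 level.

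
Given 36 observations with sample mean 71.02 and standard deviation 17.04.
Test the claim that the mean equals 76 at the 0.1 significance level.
One-sample t-test:
H₀: μ = 76
H₁: μ ≠ 76
df = n - 1 = 35
t = (x̄ - μ₀) / (s/√n) = (71.02 - 76) / (17.04/√36) = -1.754
p-value = 0.0883

Since p-value < α = 0.1, we reject H₀.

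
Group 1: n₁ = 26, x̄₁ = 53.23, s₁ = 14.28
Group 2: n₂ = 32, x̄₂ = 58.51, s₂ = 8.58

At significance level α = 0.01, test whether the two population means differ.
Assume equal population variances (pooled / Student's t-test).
Student's two-sample t-test (equal variances):
H₀: μ₁ = μ₂
H₁: μ₁ ≠ μ₂
df = n₁ + n₂ - 2 = 56
Pooled variance s_p² = [(n₁-1)s₁² + (n₂-1)s₂²] / (n₁ + n₂ - 2) = [(25)(14.28²) + (31)(8.58²)] / 56 = 131.7869
SE = √(s_p²(1/n₁ + 1/n₂)) = √(131.7869 × (1/26 + 1/32)) = 3.0310
t = (x̄₁ - x̄₂) / SE = (53.23 - 58.51) / 3.0310 = -5.28 / 3.0310 = -1.742
p-value = 0.0870

Since p-value > α = 0.01, we fail to reject H₀.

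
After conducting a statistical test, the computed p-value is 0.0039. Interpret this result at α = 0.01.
Since p = 0.0039 < α = 0.01, reject H₀.
There is sufficient evidence to reject the null hypothesis; the result is statistically significant at the 0.01 level.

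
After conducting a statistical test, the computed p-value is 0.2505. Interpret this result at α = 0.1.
Since p = 0.2505 > α = 0.1, fail to reject H₀.
There is insufficient evidence to reject the null hypothesis; the result is not statistically significant at the 0.1 level.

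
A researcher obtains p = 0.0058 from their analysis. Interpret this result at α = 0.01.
Since p = 0.0058 < α = 0.01, reject H₀.
There is sufficient evidence to reject the null hypothesis; the result is statistically significant at the 0.01 level.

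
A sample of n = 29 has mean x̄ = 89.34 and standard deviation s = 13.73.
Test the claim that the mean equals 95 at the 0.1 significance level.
One-sample t-test:
H₀: μ = 95
H₁: μ ≠ 95
df = n - 1 = 28
t = (x̄ - μ₀) / (s/√n) = (89.34 - 95) / (13.73/√29) = -2.220
p-value = 0.0347

Since p-value < α = 0.1, we reject H₀.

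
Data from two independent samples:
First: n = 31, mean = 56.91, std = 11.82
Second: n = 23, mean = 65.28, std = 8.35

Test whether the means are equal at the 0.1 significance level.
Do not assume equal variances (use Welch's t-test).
Welch's two-sample t-test:
H₀: μ₁ = μ₂
H₁: μ₁ ≠ μ₂
s₁²/n₁ = 11.82²/31 = 4.5069,  s₂²/n₂ = 8.35²/23 = 3.0314
SE = √(s₁²/n₁ + s₂²/n₂) = √(4.5069 + 3.0314) = 2.7456
df (Welch-Satterthwaite) = (s₁²/n₁ + s₂²/n₂)² / [(s₁²/n₁)²/(n₁-1) + (s₂²/n₂)²/(n₂-1)] ≈ 51.91
t = (x̄₁ - x̄₂) / SE = (56.91 - 65.28) / 2.7456 = -8.37 / 2.7456 = -3.049
p-value = 0.0036

Since p-value < α = 0.1, we reject H₀.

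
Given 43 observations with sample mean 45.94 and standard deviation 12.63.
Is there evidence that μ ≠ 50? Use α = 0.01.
One-sample t-test:
H₀: μ = 50
H₁: μ ≠ 50
df = n - 1 = 42
t = (x̄ - μ₀) / (s/√n) = (45.94 - 50) / (12.63/√43) = -2.108
p-value = 0.0410

Since p-value > α = 0.01, we fail to reject H₀.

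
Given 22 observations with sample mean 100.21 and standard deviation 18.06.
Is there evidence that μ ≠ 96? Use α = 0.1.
One-sample t-test:
H₀: μ = 96
H₁: μ ≠ 96
df = n - 1 = 21
t = (x̄ - μ₀) / (s/√n) = (100.21 - 96) / (18.06/√22) = 1.093
p-value = 0.2866

Since p-value > α = 0.1, we fail to reject H₀.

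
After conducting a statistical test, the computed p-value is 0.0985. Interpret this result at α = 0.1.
Since p = 0.0985 < α = 0.1, reject H₀.
There is sufficient evidence to reject the null hypothesis; the result is statistically significant at the 0.1 level.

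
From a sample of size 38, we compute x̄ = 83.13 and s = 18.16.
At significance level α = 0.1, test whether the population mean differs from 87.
One-sample t-test:
H₀: μ = 87
H₁: μ ≠ 87
df = n - 1 = 37
t = (x̄ - μ₀) / (s/√n) = (83.13 - 87) / (18.16/√38) = -1.314
p-value = 0.1970

Since p-value > α = 0.1, we fail to reject H₀.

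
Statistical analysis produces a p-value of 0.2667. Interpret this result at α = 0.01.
Since p = 0.2667 > α = 0.01, fail to reject H₀.
There is insufficient evidence to reject the null hypothesis; the result is not statistically significant at the 0.01 level.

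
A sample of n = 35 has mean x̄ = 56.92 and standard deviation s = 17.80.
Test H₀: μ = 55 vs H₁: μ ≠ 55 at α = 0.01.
One-sample t-test:
H₀: μ = 55
H₁: μ ≠ 55
df = n - 1 = 34
t = (x̄ - μ₀) / (s/√n) = (56.92 - 55) / (17.80/√35) = 0.638
p-value = 0.5277

Since p-value > α = 0.01, we fail to reject H₀.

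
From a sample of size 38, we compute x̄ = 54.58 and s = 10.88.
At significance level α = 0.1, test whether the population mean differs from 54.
One-sample t-test:
H₀: μ = 54
H₁: μ ≠ 54
df = n - 1 = 37
t = (x̄ - μ₀) / (s/√n) = (54.58 - 54) / (10.88/√38) = 0.329
p-value = 0.7443

Since p-value > α = 0.1, we fail to reject H₀.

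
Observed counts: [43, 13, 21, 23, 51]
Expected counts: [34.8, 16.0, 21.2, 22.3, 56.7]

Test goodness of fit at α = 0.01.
Chi-square goodness of fit test:
H₀: observed counts match expected distribution
H₁: observed counts differ from expected distribution
df = k - 1 = 4
χ² = Σ(O - E)²/E
   = (43 - 34.8)²/34.8 + (13 - 16.0)²/16.0 + (21 - 21.2)²/21.2 + (23 - 22.3)²/22.3 + (51 - 56.7)²/56.7
   = 1.932 + 0.562 + 0.002 + 0.022 + 0.573
   = 3.09
p-value = 0.5426

Since p-value > α = 0.01, we fail to reject H₀.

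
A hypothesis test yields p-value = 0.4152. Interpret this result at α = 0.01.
Since p = 0.4152 > α = 0.01, fail to reject H₀.
There is insufficient evidence to reject the null hypothesis; the result is not statistically significant at the 0.01 level.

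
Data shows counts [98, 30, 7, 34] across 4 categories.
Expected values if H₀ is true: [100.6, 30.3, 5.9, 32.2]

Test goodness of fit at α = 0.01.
Chi-square goodness of fit test:
H₀: observed counts match expected distribution
H₁: observed counts differ from expected distribution
df = k - 1 = 3
χ² = Σ(O - E)²/E
   = (98 - 100.6)²/100.6 + (30 - 30.3)²/30.3 + (7 - 5.9)²/5.9 + (34 - 32.2)²/32.2
   = 0.067 + 0.003 + 0.205 + 0.101
   = 0.38
p-value = 0.9452

Since p-value > α = 0.01, we fail to reject H₀.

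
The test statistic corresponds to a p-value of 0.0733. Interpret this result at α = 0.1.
Since p = 0.0733 < α = 0.1, reject H₀.
There is sufficient evidence to reject the null hypothesis; the result is statistically significant at the 0.1 level.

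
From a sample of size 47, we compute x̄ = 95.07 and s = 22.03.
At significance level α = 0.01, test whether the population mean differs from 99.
One-sample t-test:
H₀: μ = 99
H₁: μ ≠ 99
df = n - 1 = 46
t = (x̄ - μ₀) / (s/√n) = (95.07 - 99) / (22.03/√47) = -1.223
p-value = 0.2276

Since p-value > α = 0.01, we fail to reject H₀.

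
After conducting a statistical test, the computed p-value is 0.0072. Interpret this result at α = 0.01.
Since p = 0.0072 < α = 0.01, reject H₀.
There is sufficient evidence to reject the null hypothesis; the result is statistically significant at the 0.01 level.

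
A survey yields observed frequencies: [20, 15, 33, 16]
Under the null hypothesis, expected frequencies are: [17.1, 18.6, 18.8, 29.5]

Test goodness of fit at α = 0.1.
Chi-square goodness of fit test:
H₀: observed counts match expected distribution
H₁: observed counts differ from expected distribution
df = k - 1 = 3
χ² = Σ(O - E)²/E
   = (20 - 17.1)²/17.1 + (15 - 18.6)²/18.6 + (33 - 18.8)²/18.8 + (16 - 29.5)²/29.5
   = 0.492 + 0.697 + 10.726 + 6.178
   = 18.09
p-value = 0.0004

Since p-value < α = 0.1, we reject H₀.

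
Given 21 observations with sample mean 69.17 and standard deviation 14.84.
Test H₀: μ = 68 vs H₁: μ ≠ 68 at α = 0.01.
One-sample t-test:
H₀: μ = 68
H₁: μ ≠ 68
df = n - 1 = 20
t = (x̄ - μ₀) / (s/√n) = (69.17 - 68) / (14.84/√21) = 0.361
p-value = 0.7217

Since p-value > α = 0.01, we fail to reject H₀.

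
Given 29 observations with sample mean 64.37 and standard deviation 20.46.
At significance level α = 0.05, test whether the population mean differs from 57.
One-sample t-test:
H₀: μ = 57
H₁: μ ≠ 57
df = n - 1 = 28
t = (x̄ - μ₀) / (s/√n) = (64.37 - 57) / (20.46/√29) = 1.940
p-value = 0.0625

Since p-value > α = 0.05, we fail to reject H₀.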